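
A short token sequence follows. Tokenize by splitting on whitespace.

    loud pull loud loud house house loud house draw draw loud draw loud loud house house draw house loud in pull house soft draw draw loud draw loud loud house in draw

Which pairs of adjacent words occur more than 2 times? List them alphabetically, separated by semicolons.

draw loud; loud house; loud loud

Bigram counts meeting the condition (more than 2 times):
  draw loud: 4
  loud house: 4
  loud loud: 3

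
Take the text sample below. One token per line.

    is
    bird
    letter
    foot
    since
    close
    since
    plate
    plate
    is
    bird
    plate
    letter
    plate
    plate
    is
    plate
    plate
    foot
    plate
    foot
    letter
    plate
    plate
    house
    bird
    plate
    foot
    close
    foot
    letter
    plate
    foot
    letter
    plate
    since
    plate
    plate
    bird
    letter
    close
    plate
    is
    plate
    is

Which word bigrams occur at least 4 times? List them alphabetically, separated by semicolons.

letter plate; plate foot; plate is; plate plate

Bigram counts meeting the condition (at least 4 times):
  letter plate: 4
  plate foot: 4
  plate is: 4
  plate plate: 5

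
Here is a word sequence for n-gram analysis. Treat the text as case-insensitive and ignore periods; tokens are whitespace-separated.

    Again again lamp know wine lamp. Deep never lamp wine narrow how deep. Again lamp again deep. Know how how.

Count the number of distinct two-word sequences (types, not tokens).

18

20 tokens → 19 bigram windows in total.
Repeated bigrams (each contributes count−1 duplicates):
  again lamp: 2
1 duplicate windows → 19 − 1 = 18 distinct.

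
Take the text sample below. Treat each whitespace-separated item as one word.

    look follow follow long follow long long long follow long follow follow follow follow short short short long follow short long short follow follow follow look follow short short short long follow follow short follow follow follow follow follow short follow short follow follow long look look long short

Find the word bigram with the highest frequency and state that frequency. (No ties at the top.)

Bigram frequencies (highest first):
  follow follow: 12
  follow short: 6
  long follow: 5
  follow long: 4
  short short: 4
  short follow: 4
  … (8 more, each ≤ 3)

"follow follow", 12 times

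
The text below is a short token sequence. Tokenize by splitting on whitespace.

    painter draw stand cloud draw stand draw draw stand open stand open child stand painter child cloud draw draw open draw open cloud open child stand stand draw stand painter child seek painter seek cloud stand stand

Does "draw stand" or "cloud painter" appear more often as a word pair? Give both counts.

"draw stand" (4 vs 0)

"draw stand": 4 occurrences
"cloud painter": 0 occurrences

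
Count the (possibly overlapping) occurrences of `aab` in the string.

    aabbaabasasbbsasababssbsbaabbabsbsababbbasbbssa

Sliding a length-3 window over the 47 characters (45 positions):
  position 1–3: aab
  position 5–7: aab
  position 26–28: aab

3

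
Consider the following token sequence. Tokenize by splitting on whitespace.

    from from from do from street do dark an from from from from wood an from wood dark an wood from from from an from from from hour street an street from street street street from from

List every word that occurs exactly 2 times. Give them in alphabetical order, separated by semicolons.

Unigram counts meeting the condition (exactly 2 times):
  dark: 2
  do: 2

dark; do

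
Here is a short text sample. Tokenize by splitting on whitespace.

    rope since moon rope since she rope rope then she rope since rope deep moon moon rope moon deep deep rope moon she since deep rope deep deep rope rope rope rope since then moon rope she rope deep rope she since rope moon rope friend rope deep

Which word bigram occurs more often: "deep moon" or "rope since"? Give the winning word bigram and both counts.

"deep moon": 1 occurrence
"rope since": 4 occurrences

"rope since" (4 vs 1)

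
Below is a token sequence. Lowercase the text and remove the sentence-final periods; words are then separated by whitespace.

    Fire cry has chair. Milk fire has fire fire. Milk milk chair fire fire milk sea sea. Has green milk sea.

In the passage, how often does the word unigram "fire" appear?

6

Scanning the 21 tokens for "fire":
  position 1: fire
  position 6: fire
  position 8: fire
  position 9: fire
  position 13: fire
  position 14: fire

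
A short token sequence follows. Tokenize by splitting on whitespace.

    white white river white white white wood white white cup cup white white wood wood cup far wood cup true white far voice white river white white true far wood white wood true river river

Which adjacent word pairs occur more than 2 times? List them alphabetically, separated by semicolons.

white white; white wood

Bigram counts meeting the condition (more than 2 times):
  white white: 6
  white wood: 3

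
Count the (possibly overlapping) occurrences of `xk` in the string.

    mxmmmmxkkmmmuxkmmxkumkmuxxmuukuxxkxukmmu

4

Sliding a length-2 window over the 40 characters (39 positions):
  position 7–8: xk
  position 14–15: xk
  position 18–19: xk
  position 33–34: xk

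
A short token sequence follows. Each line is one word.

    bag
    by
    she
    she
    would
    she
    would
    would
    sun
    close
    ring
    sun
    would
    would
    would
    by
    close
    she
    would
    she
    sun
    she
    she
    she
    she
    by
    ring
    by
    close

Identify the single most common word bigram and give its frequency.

"she she", 4 times

Bigram frequencies (highest first):
  she she: 4
  she would: 3
  would would: 3
  would she: 2
  by close: 2
  bag by: 1
  … (13 more, each ≤ 1)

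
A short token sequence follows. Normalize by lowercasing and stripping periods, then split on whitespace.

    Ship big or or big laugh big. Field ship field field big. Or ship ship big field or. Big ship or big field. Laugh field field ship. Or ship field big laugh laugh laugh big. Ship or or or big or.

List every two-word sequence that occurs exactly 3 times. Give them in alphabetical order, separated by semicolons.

big field; big or; or or; ship or

Bigram counts meeting the condition (exactly 3 times):
  big field: 3
  big or: 3
  or or: 3
  ship or: 3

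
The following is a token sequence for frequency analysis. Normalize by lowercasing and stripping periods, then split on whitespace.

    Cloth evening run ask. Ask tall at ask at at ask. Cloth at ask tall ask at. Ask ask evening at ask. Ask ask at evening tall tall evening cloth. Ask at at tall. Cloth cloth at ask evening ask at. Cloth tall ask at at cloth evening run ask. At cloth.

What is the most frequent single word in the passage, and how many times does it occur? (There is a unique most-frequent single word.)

Unigram frequencies (highest first):
  ask: 16
  at: 14
  cloth: 8
  evening: 6
  tall: 6
  run: 2

"ask", 16 times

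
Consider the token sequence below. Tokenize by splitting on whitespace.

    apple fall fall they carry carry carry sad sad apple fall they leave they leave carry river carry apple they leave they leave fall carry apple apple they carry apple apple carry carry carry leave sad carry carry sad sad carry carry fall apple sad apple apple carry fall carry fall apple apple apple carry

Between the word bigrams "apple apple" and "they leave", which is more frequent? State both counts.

"apple apple" (5 vs 4)

"apple apple": 5 occurrences
"they leave": 4 occurrences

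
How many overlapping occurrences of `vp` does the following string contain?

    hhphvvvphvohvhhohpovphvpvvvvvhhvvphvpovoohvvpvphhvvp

8

Sliding a length-2 window over the 52 characters (51 positions):
  position 7–8: vp
  position 20–21: vp
  position 23–24: vp
  position 33–34: vp
  position 36–37: vp
  position 44–45: vp
  position 46–47: vp
  position 51–52: vp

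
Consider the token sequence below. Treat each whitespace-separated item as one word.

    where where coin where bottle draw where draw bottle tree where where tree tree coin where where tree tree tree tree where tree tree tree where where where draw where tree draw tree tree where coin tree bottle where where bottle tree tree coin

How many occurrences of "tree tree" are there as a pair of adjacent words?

Scanning the 43 overlapping bigram windows for "tree tree":
  position 13–14: tree tree
  position 18–19: tree tree
  position 19–20: tree tree
  position 20–21: tree tree
  position 23–24: tree tree
  position 24–25: tree tree
  position 33–34: tree tree
  position 42–43: tree tree

8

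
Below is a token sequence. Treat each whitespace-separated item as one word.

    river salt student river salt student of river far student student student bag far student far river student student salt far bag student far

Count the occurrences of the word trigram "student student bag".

Scanning the 22 overlapping trigram windows for "student student bag":
  position 11–13: student student bag

1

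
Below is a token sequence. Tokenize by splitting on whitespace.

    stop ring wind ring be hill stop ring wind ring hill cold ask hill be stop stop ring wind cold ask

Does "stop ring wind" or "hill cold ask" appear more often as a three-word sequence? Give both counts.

"stop ring wind" (3 vs 1)

"stop ring wind": 3 occurrences
"hill cold ask": 1 occurrence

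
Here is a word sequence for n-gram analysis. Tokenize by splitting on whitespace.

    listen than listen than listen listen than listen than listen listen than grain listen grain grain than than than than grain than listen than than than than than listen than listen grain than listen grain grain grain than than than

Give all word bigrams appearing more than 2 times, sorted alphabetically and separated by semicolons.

Bigram counts meeting the condition (more than 2 times):
  grain grain: 3
  grain than: 4
  listen grain: 3
  listen than: 7
  than listen: 8
  than than: 9

grain grain; grain than; listen grain; listen than; than listen; than than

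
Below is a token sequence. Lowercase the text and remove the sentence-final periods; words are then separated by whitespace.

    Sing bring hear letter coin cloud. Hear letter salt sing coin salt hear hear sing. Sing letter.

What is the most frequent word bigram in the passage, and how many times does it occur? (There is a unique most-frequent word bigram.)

Bigram frequencies (highest first):
  hear letter: 2
  sing bring: 1
  bring hear: 1
  letter coin: 1
  coin cloud: 1
  cloud hear: 1
  … (9 more, each ≤ 1)

"hear letter", 2 times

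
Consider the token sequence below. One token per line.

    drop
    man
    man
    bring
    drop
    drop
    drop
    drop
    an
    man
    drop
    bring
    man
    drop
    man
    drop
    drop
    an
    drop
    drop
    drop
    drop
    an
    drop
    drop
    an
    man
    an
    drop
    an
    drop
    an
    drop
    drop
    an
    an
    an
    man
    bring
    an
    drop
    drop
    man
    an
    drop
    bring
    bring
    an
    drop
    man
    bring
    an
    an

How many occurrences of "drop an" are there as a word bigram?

7

Scanning the 52 overlapping bigram windows for "drop an":
  position 8–9: drop an
  position 17–18: drop an
  position 22–23: drop an
  position 25–26: drop an
  position 29–30: drop an
  position 31–32: drop an
  position 34–35: drop an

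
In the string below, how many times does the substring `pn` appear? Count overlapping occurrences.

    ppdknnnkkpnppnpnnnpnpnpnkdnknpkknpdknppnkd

Sliding a length-2 window over the 42 characters (41 positions):
  position 10–11: pn
  position 13–14: pn
  position 15–16: pn
  position 19–20: pn
  position 21–22: pn
  position 23–24: pn
  position 39–40: pn

7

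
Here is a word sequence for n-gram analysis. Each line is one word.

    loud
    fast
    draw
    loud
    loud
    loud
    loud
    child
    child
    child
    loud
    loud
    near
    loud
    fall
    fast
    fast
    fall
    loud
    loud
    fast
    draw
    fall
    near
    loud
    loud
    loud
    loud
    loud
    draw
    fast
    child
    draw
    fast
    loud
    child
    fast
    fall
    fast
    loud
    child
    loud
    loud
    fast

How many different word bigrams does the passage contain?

22

44 tokens → 43 bigram windows in total.
Repeated bigrams (each contributes count−1 duplicates):
  loud loud: 10
  loud child: 3
  loud fast: 3
  child child: 2
  child loud: 2
  draw fast: 2
  fall fast: 2
  fast draw: 2
  … (3 more repeated)
21 duplicate windows → 43 − 21 = 22 distinct.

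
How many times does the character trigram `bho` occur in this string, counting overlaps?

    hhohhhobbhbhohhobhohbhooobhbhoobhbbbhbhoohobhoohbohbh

6

Sliding a length-3 window over the 53 characters (51 positions):
  position 11–13: bho
  position 17–19: bho
  position 21–23: bho
  position 28–30: bho
  position 38–40: bho
  position 44–46: bho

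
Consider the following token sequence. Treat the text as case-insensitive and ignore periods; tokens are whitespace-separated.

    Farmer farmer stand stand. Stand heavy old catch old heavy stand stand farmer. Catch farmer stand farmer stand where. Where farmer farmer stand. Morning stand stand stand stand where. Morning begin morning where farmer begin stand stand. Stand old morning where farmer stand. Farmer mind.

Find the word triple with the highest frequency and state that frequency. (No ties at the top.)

"stand stand stand", 4 times

Trigram frequencies (highest first):
  stand stand stand: 4
  farmer farmer stand: 2
  farmer stand farmer: 2
  morning where farmer: 2
  farmer stand stand: 1
  stand stand heavy: 1
  … (31 more, each ≤ 1)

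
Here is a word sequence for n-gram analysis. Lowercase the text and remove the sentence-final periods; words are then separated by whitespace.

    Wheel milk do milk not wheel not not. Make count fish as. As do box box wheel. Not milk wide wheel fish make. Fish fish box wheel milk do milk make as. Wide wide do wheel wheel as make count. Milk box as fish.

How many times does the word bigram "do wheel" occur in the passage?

1

Scanning the 43 overlapping bigram windows for "do wheel":
  position 35–36: do wheel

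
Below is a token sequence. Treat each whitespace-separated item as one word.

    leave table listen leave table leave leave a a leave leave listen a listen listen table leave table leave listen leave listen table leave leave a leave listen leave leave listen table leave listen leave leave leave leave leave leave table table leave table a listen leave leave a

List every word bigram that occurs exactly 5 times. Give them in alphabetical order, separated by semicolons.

leave table; listen leave

Bigram counts meeting the condition (exactly 5 times):
  leave table: 5
  listen leave: 5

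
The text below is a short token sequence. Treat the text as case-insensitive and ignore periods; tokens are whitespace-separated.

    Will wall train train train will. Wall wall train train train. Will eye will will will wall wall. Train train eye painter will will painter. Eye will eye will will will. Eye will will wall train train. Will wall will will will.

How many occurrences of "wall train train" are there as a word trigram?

Scanning the 40 overlapping trigram windows for "wall train train":
  position 2–4: wall train train
  position 8–10: wall train train
  position 18–20: wall train train
  position 35–37: wall train train

4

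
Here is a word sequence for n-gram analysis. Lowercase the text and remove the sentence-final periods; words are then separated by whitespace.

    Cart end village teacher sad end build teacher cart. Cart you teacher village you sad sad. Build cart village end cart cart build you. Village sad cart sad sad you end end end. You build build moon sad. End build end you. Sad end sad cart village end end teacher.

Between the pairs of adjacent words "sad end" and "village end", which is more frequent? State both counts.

"sad end" (3 vs 2)

"sad end": 3 occurrences
"village end": 2 occurrences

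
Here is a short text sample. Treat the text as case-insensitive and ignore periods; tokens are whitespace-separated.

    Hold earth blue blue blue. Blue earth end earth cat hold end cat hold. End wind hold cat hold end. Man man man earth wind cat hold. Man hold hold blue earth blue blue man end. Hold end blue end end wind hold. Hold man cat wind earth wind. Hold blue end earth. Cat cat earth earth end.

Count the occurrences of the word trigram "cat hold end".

3

Scanning the 56 overlapping trigram windows for "cat hold end":
  position 10–12: cat hold end
  position 13–15: cat hold end
  position 18–20: cat hold end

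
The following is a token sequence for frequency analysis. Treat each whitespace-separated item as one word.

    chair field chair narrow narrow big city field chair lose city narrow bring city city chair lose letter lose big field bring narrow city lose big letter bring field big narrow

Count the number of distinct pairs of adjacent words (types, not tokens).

27

31 tokens → 30 bigram windows in total.
Repeated bigrams (each contributes count−1 duplicates):
  chair lose: 2
  field chair: 2
  lose big: 2
3 duplicate windows → 30 − 3 = 27 distinct.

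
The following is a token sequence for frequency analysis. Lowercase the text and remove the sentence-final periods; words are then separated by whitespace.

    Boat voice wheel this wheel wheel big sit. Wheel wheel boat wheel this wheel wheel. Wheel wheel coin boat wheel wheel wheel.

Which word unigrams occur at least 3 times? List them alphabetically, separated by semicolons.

boat; wheel

Unigram counts meeting the condition (at least 3 times):
  boat: 3
  wheel: 13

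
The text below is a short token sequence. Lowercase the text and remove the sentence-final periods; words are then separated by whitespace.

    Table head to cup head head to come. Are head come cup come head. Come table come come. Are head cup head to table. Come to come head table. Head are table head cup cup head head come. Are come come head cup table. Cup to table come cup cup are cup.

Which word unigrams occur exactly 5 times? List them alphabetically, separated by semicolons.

are; to

Unigram counts meeting the condition (exactly 5 times):
  are: 5
  to: 5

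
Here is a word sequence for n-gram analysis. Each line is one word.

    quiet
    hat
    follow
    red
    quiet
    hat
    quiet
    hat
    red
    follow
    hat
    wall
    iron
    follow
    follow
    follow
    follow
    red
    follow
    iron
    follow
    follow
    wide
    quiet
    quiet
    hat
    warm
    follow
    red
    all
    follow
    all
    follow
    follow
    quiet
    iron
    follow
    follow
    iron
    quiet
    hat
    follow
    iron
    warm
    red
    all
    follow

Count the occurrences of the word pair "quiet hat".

5

Scanning the 46 overlapping bigram windows for "quiet hat":
  position 1–2: quiet hat
  position 5–6: quiet hat
  position 7–8: quiet hat
  position 25–26: quiet hat
  position 40–41: quiet hat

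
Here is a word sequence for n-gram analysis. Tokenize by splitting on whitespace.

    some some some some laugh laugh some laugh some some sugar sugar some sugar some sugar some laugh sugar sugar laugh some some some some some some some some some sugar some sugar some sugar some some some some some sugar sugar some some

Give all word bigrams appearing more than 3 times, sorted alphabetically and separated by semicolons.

some some; some sugar; sugar some

Bigram counts meeting the condition (more than 3 times):
  some some: 17
  some sugar: 7
  sugar some: 7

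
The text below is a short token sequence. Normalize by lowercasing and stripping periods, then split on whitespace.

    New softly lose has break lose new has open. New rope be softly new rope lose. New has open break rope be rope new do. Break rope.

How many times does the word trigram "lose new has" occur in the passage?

Scanning the 25 overlapping trigram windows for "lose new has":
  position 6–8: lose new has
  position 16–18: lose new has

2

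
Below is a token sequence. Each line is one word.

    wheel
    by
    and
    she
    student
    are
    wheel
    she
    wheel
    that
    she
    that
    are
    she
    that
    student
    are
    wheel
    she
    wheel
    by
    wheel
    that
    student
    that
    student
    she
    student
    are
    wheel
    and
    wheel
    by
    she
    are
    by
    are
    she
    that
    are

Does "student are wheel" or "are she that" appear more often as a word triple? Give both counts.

"student are wheel" (3 vs 2)

"student are wheel": 3 occurrences
"are she that": 2 occurrences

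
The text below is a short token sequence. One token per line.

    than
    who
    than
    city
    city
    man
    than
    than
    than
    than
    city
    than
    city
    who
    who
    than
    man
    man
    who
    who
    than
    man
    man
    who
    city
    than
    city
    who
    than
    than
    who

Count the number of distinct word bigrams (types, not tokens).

31 tokens → 30 bigram windows in total.
Repeated bigrams (each contributes count−1 duplicates):
  than city: 4
  than than: 4
  who than: 4
  city than: 2
  city who: 2
  man man: 2
  man who: 2
  than man: 2
  … (2 more repeated)
16 duplicate windows → 30 − 16 = 14 distinct.

14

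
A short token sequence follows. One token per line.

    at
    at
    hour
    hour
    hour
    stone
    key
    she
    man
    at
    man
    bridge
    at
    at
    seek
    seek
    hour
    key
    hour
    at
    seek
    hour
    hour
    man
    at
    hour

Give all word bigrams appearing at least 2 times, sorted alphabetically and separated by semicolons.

Bigram counts meeting the condition (at least 2 times):
  at at: 2
  at hour: 2
  at seek: 2
  hour hour: 3
  man at: 2
  seek hour: 2

at at; at hour; at seek; hour hour; man at; seek hour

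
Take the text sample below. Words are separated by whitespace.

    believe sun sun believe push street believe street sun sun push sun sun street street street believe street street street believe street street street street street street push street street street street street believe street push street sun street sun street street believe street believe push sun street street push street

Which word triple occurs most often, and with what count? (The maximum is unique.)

"street street street", 9 times

Trigram frequencies (highest first):
  street street street: 9
  street believe street: 5
  street street believe: 4
  sun street street: 3
  street push street: 3
  believe street street: 2
  … (21 more, each ≤ 2)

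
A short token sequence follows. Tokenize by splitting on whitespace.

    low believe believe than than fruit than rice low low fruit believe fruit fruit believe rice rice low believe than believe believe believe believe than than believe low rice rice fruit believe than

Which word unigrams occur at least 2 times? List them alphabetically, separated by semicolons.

Unigram counts meeting the condition (at least 2 times):
  believe: 11
  fruit: 5
  low: 5
  rice: 5
  than: 7

believe; fruit; low; rice; than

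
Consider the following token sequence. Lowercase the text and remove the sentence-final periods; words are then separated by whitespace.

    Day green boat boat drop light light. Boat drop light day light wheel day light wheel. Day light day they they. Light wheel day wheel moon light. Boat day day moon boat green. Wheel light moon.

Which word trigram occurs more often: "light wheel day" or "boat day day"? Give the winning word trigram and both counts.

"light wheel day" (3 vs 1)

"light wheel day": 3 occurrences
"boat day day": 1 occurrence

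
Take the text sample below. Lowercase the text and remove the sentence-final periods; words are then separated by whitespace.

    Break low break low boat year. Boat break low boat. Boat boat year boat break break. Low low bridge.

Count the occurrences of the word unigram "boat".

Scanning the 19 tokens for "boat":
  position 5: boat
  position 7: boat
  position 10: boat
  position 11: boat
  position 12: boat
  position 14: boat

6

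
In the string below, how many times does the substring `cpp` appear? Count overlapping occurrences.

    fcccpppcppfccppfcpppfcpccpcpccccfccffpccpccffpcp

4

Sliding a length-3 window over the 48 characters (46 positions):
  position 4–6: cpp
  position 8–10: cpp
  position 13–15: cpp
  position 17–19: cpp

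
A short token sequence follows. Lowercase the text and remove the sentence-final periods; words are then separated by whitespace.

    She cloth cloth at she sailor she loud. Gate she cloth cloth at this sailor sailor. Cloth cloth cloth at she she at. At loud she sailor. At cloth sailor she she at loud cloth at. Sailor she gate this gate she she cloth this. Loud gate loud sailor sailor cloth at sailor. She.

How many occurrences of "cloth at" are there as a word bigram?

5

Scanning the 53 overlapping bigram windows for "cloth at":
  position 3–4: cloth at
  position 12–13: cloth at
  position 19–20: cloth at
  position 35–36: cloth at
  position 51–52: cloth at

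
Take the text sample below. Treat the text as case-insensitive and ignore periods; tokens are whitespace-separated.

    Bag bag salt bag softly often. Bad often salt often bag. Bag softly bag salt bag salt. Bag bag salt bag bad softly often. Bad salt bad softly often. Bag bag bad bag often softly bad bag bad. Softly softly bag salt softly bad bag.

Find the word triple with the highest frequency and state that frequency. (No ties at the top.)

"bag salt bag", 4 times

Trigram frequencies (highest first):
  bag salt bag: 4
  bag bag salt: 2
  softly often bad: 2
  often bag bag: 2
  softly bag salt: 2
  bag bad softly: 2
  … (27 more, each ≤ 2)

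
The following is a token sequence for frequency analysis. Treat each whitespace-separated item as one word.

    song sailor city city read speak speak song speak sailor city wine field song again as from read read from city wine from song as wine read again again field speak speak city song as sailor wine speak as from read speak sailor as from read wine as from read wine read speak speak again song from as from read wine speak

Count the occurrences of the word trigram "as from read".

5

Scanning the 60 overlapping trigram windows for "as from read":
  position 16–18: as from read
  position 39–41: as from read
  position 44–46: as from read
  position 48–50: as from read
  position 58–60: as from read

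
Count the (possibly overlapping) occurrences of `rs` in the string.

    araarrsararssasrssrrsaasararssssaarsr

Sliding a length-2 window over the 37 characters (36 positions):
  position 6–7: rs
  position 11–12: rs
  position 16–17: rs
  position 20–21: rs
  position 28–29: rs
  position 35–36: rs

6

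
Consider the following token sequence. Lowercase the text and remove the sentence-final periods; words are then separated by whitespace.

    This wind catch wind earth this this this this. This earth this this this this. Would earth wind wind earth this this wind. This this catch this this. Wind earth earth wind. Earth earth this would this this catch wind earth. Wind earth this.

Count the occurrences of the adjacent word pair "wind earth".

Scanning the 43 overlapping bigram windows for "wind earth":
  position 4–5: wind earth
  position 19–20: wind earth
  position 29–30: wind earth
  position 32–33: wind earth
  position 40–41: wind earth
  position 42–43: wind earth

6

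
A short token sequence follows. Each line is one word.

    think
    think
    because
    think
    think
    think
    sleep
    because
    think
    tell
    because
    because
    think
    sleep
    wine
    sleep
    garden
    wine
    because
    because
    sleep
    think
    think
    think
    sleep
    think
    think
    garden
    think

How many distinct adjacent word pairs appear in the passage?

29 tokens → 28 bigram windows in total.
Repeated bigrams (each contributes count−1 duplicates):
  think think: 6
  because think: 3
  think sleep: 3
  because because: 2
  sleep think: 2
11 duplicate windows → 28 − 11 = 17 distinct.

17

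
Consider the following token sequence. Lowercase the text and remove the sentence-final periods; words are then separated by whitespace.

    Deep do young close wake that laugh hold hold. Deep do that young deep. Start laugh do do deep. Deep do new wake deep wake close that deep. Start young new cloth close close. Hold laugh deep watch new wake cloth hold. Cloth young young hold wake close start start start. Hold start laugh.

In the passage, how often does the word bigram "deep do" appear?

3

Scanning the 53 overlapping bigram windows for "deep do":
  position 1–2: deep do
  position 10–11: deep do
  position 20–21: deep do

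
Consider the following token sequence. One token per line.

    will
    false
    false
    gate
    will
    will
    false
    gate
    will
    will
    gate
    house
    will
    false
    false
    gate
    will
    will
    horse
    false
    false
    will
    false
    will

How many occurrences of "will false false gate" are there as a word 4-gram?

2

Scanning the 21 overlapping 4-gram windows for "will false false gate":
  position 1–4: will false false gate
  position 13–16: will false false gate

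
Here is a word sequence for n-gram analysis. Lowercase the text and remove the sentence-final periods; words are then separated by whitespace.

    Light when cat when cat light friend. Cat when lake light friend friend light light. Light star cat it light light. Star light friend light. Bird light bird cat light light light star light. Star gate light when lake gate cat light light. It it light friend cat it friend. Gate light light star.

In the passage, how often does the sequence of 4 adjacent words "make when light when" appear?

0

Scanning the 51 overlapping 4-gram windows for "make when light when":
  (none found)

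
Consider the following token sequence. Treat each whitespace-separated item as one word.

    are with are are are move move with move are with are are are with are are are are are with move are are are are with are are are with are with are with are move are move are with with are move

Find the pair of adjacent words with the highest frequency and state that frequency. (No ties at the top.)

"are are", 13 times

Bigram frequencies (highest first):
  are are: 13
  are with: 9
  with are: 8
  are move: 4
  move are: 4
  with move: 2
  … (3 more, each ≤ 1)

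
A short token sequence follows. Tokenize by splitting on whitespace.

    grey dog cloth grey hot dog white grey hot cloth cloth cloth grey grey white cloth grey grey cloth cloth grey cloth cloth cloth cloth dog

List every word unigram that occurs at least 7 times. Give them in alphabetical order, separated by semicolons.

Unigram counts meeting the condition (at least 7 times):
  cloth: 11
  grey: 8

cloth; grey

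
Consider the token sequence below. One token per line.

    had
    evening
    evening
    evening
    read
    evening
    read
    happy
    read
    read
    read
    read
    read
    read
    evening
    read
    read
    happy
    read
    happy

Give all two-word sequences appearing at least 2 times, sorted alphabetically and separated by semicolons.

Bigram counts meeting the condition (at least 2 times):
  evening evening: 2
  evening read: 3
  happy read: 2
  read evening: 2
  read happy: 3
  read read: 6

evening evening; evening read; happy read; read evening; read happy; read read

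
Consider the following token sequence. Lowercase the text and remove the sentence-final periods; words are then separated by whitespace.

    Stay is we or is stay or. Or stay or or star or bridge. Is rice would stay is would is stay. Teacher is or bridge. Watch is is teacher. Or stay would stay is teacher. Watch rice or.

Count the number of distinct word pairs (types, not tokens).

29

39 tokens → 38 bigram windows in total.
Repeated bigrams (each contributes count−1 duplicates):
  stay is: 3
  is stay: 2
  is teacher: 2
  or bridge: 2
  or or: 2
  or stay: 2
  stay or: 2
  would stay: 2
9 duplicate windows → 38 − 9 = 29 distinct.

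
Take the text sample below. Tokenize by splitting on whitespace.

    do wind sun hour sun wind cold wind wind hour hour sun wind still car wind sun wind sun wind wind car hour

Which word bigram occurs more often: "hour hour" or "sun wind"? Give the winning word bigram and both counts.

"hour hour": 1 occurrence
"sun wind": 4 occurrences

"sun wind" (4 vs 1)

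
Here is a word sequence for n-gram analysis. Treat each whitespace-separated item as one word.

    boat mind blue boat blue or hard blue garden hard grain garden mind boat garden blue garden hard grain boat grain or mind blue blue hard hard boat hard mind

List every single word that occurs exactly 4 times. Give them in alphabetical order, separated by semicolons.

garden; mind

Unigram counts meeting the condition (exactly 4 times):
  garden: 4
  mind: 4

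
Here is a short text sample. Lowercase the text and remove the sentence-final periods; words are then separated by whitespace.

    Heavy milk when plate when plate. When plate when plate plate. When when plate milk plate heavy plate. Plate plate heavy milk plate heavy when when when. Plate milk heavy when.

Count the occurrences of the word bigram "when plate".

6

Scanning the 30 overlapping bigram windows for "when plate":
  position 3–4: when plate
  position 5–6: when plate
  position 7–8: when plate
  position 9–10: when plate
  position 13–14: when plate
  position 27–28: when plate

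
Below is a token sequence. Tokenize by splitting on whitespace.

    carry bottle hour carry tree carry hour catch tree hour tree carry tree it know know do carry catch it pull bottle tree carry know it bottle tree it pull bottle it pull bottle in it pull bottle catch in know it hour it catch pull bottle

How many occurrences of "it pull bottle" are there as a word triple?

Scanning the 45 overlapping trigram windows for "it pull bottle":
  position 20–22: it pull bottle
  position 29–31: it pull bottle
  position 32–34: it pull bottle
  position 36–38: it pull bottle

4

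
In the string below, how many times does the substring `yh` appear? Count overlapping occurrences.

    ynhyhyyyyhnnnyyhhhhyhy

4

Sliding a length-2 window over the 22 characters (21 positions):
  position 4–5: yh
  position 9–10: yh
  position 15–16: yh
  position 20–21: yh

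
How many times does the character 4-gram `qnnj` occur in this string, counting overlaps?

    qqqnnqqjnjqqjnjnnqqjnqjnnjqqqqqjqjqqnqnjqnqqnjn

Sliding a length-4 window over the 47 characters (44 positions):
  (no match at any position)

0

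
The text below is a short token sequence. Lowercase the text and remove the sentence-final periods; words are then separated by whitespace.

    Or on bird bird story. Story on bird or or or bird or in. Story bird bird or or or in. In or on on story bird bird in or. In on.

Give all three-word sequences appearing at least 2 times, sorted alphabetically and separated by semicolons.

bird or or; or or or; story bird bird

Trigram counts meeting the condition (at least 2 times):
  bird or or: 2
  or or or: 2
  story bird bird: 2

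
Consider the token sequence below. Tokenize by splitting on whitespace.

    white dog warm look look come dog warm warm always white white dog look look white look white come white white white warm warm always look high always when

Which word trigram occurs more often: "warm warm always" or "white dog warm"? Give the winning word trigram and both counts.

"warm warm always": 2 occurrences
"white dog warm": 1 occurrence

"warm warm always" (2 vs 1)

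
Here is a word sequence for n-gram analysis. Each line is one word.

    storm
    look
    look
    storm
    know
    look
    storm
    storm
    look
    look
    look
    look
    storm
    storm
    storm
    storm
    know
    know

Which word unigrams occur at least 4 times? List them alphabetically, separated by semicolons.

Unigram counts meeting the condition (at least 4 times):
  look: 7
  storm: 8

look; storm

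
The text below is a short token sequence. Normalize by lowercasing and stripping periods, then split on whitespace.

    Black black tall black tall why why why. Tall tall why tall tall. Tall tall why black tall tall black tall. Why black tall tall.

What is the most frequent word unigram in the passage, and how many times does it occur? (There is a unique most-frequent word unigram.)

"tall", 13 times

Unigram frequencies (highest first):
  tall: 13
  black: 6
  why: 6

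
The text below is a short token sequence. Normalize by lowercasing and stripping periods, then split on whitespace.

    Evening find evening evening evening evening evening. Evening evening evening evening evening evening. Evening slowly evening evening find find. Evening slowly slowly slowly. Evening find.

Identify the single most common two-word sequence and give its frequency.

"evening evening", 12 times

Bigram frequencies (highest first):
  evening evening: 12
  evening find: 3
  find evening: 2
  evening slowly: 2
  slowly evening: 2
  slowly slowly: 2
  … (1 more, each ≤ 1)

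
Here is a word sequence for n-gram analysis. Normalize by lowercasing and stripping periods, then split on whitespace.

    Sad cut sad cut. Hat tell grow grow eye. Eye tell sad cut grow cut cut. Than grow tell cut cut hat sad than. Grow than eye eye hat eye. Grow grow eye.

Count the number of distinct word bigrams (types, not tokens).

33 tokens → 32 bigram windows in total.
Repeated bigrams (each contributes count−1 duplicates):
  sad cut: 3
  cut cut: 2
  cut hat: 2
  eye eye: 2
  grow eye: 2
  grow grow: 2
  than grow: 2
8 duplicate windows → 32 − 8 = 24 distinct.

24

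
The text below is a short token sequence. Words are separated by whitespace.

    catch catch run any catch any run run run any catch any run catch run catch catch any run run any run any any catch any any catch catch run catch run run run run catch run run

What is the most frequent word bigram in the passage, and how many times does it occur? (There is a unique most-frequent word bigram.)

"run run", 7 times

Bigram frequencies (highest first):
  run run: 7
  catch run: 5
  run any: 4
  any catch: 4
  catch any: 4
  any run: 4
  … (3 more, each ≤ 4)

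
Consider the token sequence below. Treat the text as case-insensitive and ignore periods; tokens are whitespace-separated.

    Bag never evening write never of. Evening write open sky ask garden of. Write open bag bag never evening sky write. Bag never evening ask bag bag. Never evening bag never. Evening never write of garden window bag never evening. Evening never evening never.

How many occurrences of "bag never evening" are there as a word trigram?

Scanning the 42 overlapping trigram windows for "bag never evening":
  position 1–3: bag never evening
  position 17–19: bag never evening
  position 22–24: bag never evening
  position 27–29: bag never evening
  position 30–32: bag never evening
  position 38–40: bag never evening

6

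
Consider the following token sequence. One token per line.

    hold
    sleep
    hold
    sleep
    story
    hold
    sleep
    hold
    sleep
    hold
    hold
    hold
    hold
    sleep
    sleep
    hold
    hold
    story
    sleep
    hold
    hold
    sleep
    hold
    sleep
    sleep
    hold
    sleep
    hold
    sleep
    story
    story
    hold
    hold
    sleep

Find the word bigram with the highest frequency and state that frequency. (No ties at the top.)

Bigram frequencies (highest first):
  hold sleep: 10
  sleep hold: 8
  hold hold: 6
  sleep story: 2
  story hold: 2
  sleep sleep: 2
  … (3 more, each ≤ 1)

"hold sleep", 10 times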